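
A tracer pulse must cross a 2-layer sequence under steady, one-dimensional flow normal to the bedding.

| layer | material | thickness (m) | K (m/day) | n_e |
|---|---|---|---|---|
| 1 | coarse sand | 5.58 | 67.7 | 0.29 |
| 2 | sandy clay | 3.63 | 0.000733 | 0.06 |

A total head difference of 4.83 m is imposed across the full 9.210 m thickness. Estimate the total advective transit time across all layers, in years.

With flow normal to the layers, continuity requires the same specific discharge q through every layer.
Σ(b_i/K_i) = 5.58/67.7 + 3.63/0.000733 = 4952 d.
q = Δh / Σ(b_i/K_i) = 4.83 / 4952 = 0.0009753 m/day.
In each layer the seepage velocity is v_i = q/n_i, so the layer transit time is t_i = b_i·n_i / q:
  layer 1 (coarse sand): t_1 = 5.58 × 0.29 / 0.0009753 = 1659 d
  layer 2 (sandy clay): t_2 = 3.63 × 0.06 / 0.0009753 = 223.3 d
Total t = Σ t_i = 1883 days = 5.154 years.

5.15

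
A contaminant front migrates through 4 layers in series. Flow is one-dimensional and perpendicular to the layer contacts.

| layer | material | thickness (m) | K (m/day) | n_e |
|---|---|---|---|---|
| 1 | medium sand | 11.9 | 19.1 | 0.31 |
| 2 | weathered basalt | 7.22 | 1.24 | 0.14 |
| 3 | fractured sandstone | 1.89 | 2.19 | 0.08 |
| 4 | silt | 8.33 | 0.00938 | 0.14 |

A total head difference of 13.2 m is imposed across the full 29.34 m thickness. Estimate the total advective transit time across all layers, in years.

With flow normal to the layers, continuity requires the same specific discharge q through every layer.
Σ(b_i/K_i) = 11.9/19.1 + 7.22/1.24 + 1.89/2.19 + 8.33/0.00938 = 895.4 d.
q = Δh / Σ(b_i/K_i) = 13.2 / 895.4 = 0.01474 m/day.
In each layer the seepage velocity is v_i = q/n_i, so the layer transit time is t_i = b_i·n_i / q:
  layer 1 (medium sand): t_1 = 11.9 × 0.31 / 0.01474 = 250.2 d
  layer 2 (weathered basalt): t_2 = 7.22 × 0.14 / 0.01474 = 68.56 d
  layer 3 (fractured sandstone): t_3 = 1.89 × 0.08 / 0.01474 = 10.26 d
  layer 4 (silt): t_4 = 8.33 × 0.14 / 0.01474 = 79.10 d
Total t = Σ t_i = 408.2 days = 1.117 years.

1.12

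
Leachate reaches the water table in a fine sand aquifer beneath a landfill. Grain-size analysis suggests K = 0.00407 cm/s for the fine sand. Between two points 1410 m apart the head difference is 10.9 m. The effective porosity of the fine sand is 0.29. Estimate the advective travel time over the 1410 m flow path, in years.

41.2

Convert K: 0.00407 cm/s × 864 = 3.516 m/day.
Hydraulic gradient i = Δh / L = 10.9 / 1410 = 0.007730.
Darcy flux q = K · i = 3.516 × 0.007730 = 0.02718 m/day.
Seepage velocity v = q / n_e = 0.02718 / 0.29 = 0.09374 m/day.
Travel time t = L / v = 1410 / 0.09374 = 15042 days = 41.18 years.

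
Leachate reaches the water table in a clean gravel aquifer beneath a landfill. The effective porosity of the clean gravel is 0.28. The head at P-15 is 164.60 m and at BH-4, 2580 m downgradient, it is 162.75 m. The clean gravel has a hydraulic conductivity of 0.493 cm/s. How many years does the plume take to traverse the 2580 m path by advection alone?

6.48

Convert K: 0.493 cm/s × 864 = 426.0 m/day.
Hydraulic gradient i = (164.60 − 162.75) / 2580 = 1.85 / 2580 = 0.0007171.
Darcy flux q = K · i = 426.0 × 0.0007171 = 0.3054 m/day.
Seepage velocity v = q / n_e = 0.3054 / 0.28 = 1.091 m/day.
Travel time t = L / v = 2580 / 1.091 = 2365 days = 6.476 years.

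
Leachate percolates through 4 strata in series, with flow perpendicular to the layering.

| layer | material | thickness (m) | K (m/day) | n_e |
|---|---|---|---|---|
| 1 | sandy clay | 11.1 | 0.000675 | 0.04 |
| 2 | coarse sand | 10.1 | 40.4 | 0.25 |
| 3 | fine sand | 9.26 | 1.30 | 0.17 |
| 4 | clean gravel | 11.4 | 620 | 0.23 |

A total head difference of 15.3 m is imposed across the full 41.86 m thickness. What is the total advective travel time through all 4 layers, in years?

With flow normal to the layers, continuity requires the same specific discharge q through every layer.
Σ(b_i/K_i) = 11.1/0.000675 + 10.1/40.4 + 9.26/1.30 + 11.4/620 = 16452 d.
q = Δh / Σ(b_i/K_i) = 15.3 / 16452 = 0.0009300 m/day.
In each layer the seepage velocity is v_i = q/n_i, so the layer transit time is t_i = b_i·n_i / q:
  layer 1 (sandy clay): t_1 = 11.1 × 0.04 / 0.0009300 = 477.4 d
  layer 2 (coarse sand): t_2 = 10.1 × 0.25 / 0.0009300 = 2715 d
  layer 3 (fine sand): t_3 = 9.26 × 0.17 / 0.0009300 = 1693 d
  layer 4 (clean gravel): t_4 = 11.4 × 0.23 / 0.0009300 = 2819 d
Total t = Σ t_i = 7705 days = 21.09 years.

21.1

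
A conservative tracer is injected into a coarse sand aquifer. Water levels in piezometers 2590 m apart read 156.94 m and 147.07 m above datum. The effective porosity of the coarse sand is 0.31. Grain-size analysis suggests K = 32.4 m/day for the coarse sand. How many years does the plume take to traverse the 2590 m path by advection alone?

17.8

Hydraulic gradient i = (156.94 − 147.07) / 2590 = 9.87 / 2590 = 0.003811.
Darcy flux q = K · i = 32.40 × 0.003811 = 0.1235 m/day.
Seepage velocity v = q / n_e = 0.1235 / 0.31 = 0.3983 m/day.
Travel time t = L / v = 2590 / 0.3983 = 6503 days = 17.80 years.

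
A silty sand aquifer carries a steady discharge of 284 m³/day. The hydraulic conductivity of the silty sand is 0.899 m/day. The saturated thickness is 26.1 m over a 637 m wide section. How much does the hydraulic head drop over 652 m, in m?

Cross-sectional area A = 637 × 26.1 = 16626 m².
From Q = K·A·i, i = Q / (K·A) = 284 / (0.8990 × 16626) = 0.01900.
Head loss Δh = i · L = 0.01900 × 652 = 12.39 m.

12.4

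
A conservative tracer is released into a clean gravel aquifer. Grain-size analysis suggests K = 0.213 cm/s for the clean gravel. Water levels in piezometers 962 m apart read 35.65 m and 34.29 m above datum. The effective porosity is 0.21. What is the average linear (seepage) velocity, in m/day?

1.24

Convert K: 0.213 cm/s × 864 = 184.0 m/day.
Hydraulic gradient i = (35.65 − 34.29) / 962 = 1.36 / 962 = 0.001414.
Darcy flux q = K · i = 184.0 × 0.001414 = 0.2602 m/day.
Seepage velocity v = q / n_e = 0.2602 / 0.21 = 1.239 m/day.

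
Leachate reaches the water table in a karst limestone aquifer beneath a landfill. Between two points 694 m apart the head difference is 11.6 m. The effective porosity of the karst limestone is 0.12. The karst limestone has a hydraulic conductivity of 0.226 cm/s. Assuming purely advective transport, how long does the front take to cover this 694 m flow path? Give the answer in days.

25.5

Convert K: 0.226 cm/s × 864 = 195.3 m/day.
Hydraulic gradient i = Δh / L = 11.6 / 694 = 0.01671.
Darcy flux q = K · i = 195.3 × 0.01671 = 3.264 m/day.
Seepage velocity v = q / n_e = 3.264 / 0.12 = 27.20 m/day.
Travel time t = L / v = 694 / 27.20 = 25.52 days.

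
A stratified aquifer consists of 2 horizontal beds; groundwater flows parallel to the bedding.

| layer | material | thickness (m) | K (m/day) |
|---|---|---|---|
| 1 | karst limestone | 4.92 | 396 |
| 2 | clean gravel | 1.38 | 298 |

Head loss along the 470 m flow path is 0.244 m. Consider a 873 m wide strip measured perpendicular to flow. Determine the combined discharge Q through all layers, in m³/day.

Flow is parallel to layering, so each bed carries its own Darcy discharge and the transmissivities add.
Σ(K_i·b_i) = 396×4.92 + 298×1.38 = 2360 m²/day.
Hydraulic gradient i = Δh / L = 0.244 / 470 = 0.0005191.
Q = Σ(K_i·b_i) · W · i = 2360 × 873 × 0.0005191 = 1069 m³/day.

1070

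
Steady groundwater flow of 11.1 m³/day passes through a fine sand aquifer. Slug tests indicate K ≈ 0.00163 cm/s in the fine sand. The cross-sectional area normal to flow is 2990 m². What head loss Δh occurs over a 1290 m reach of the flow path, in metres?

3.40

Convert K: 0.00163 cm/s × 864 = 1.408 m/day.
From Q = K·A·i, i = Q / (K·A) = 11.1 / (1.408 × 2990) = 0.002636.
Head loss Δh = i · L = 0.002636 × 1290 = 3.400 m.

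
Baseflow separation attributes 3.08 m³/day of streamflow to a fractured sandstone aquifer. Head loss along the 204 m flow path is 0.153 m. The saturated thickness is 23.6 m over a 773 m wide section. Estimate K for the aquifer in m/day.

Cross-sectional area A = 773 × 23.6 = 18243 m².
Hydraulic gradient i = Δh / L = 0.153 / 204 = 0.0007500.
From Q = K·A·i, K = Q / (A·i) = 3.08 / (18243 × 0.0007500) = 0.2251 m/day.

0.225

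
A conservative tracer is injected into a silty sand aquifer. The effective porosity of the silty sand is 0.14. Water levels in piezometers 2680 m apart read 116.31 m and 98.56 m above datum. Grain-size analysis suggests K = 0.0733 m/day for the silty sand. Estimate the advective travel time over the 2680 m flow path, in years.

Hydraulic gradient i = (116.31 − 98.56) / 2680 = 17.75 / 2680 = 0.006623.
Darcy flux q = K · i = 0.07330 × 0.006623 = 0.0004855 m/day.
Seepage velocity v = q / n_e = 0.0004855 / 0.14 = 0.003468 m/day.
Travel time t = L / v = 2680 / 0.003468 = 7.729e+05 days = 2116 years.

2120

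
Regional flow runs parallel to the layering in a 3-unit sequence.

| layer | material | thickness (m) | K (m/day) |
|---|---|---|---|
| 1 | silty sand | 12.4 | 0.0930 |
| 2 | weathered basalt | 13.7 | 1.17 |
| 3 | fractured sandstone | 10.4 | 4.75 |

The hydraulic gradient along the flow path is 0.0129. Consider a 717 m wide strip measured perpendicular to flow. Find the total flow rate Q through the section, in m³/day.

616

Flow is parallel to layering, so each bed carries its own Darcy discharge and the transmissivities add.
Σ(K_i·b_i) = 0.0930×12.4 + 1.17×13.7 + 4.75×10.4 = 66.58 m²/day.
Hydraulic gradient i = 0.0129.
Q = Σ(K_i·b_i) · W · i = 66.58 × 717 × 0.01290 = 615.8 m³/day.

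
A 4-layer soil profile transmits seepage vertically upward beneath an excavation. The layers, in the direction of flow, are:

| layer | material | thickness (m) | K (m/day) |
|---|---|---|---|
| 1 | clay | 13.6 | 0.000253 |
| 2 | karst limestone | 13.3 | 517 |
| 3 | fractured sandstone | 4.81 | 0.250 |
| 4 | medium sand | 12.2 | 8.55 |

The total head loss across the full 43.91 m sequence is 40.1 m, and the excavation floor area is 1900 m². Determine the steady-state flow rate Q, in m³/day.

Flow is perpendicular to layering, so the layers act in series and the equivalent K is the thickness-weighted harmonic mean.
Total thickness L = 13.6 + 13.3 + 4.81 + 12.2 = 43.91 m.
Σ(b_i/K_i) = 13.6/0.000253 + 13.3/517 + 4.81/0.250 + 12.2/8.55 = 53776 d.
K_eq = L / Σ(b_i/K_i) = 43.91 / 53776 = 0.0008165 m/day.
Q = K_eq · A · (Δh/L) = 0.0008165 × 1900 × (40.1/43.91) = 1.417 m³/day.

1.42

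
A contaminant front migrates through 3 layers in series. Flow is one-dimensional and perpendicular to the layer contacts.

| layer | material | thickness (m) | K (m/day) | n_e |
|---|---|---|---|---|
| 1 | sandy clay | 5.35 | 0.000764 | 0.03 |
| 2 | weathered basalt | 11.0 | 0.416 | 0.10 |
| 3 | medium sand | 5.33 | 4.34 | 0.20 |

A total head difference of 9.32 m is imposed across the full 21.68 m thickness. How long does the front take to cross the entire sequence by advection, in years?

4.80

With flow normal to the layers, continuity requires the same specific discharge q through every layer.
Σ(b_i/K_i) = 5.35/0.000764 + 11.0/0.416 + 5.33/4.34 = 7030 d.
q = Δh / Σ(b_i/K_i) = 9.32 / 7030 = 0.001326 m/day.
In each layer the seepage velocity is v_i = q/n_i, so the layer transit time is t_i = b_i·n_i / q:
  layer 1 (sandy clay): t_1 = 5.35 × 0.03 / 0.001326 = 121.1 d
  layer 2 (weathered basalt): t_2 = 11.0 × 0.10 / 0.001326 = 829.8 d
  layer 3 (medium sand): t_3 = 5.33 × 0.20 / 0.001326 = 804.1 d
Total t = Σ t_i = 1755 days = 4.805 years.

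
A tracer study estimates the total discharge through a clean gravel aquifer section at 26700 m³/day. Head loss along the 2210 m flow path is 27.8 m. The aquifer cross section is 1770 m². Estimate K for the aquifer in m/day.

Hydraulic gradient i = Δh / L = 27.8 / 2210 = 0.01258.
From Q = K·A·i, K = Q / (A·i) = 26700 / (1770 × 0.01258) = 1199 m/day.

1200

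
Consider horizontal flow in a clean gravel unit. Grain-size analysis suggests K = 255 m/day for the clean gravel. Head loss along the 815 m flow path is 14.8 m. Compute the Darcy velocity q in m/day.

4.63

Hydraulic gradient i = Δh / L = 14.8 / 815 = 0.01816.
Specific discharge q = K · i = 255.0 × 0.01816 = 4.631 m/day.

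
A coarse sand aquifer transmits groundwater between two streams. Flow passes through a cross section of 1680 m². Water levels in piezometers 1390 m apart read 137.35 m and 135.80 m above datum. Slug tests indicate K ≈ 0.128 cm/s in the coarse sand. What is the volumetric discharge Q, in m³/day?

Convert K: 0.128 cm/s × 864 = 110.6 m/day.
Hydraulic gradient i = (137.35 − 135.80) / 1390 = 1.55 / 1390 = 0.001115.
Darcy's law: Q = K · A · i = 110.6 × 1680 × 0.001115 = 207.2 m³/day.

207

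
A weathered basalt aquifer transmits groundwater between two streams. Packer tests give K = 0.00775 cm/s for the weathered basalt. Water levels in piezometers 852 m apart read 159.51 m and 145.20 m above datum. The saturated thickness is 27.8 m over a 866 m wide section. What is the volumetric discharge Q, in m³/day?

Convert K: 0.00775 cm/s × 864 = 6.696 m/day.
Cross-sectional area A = 866 × 27.8 = 24075 m².
Hydraulic gradient i = (159.51 − 145.20) / 852 = 14.31 / 852 = 0.01680.
Darcy's law: Q = K · A · i = 6.696 × 24075 × 0.01680 = 2708 m³/day.

2710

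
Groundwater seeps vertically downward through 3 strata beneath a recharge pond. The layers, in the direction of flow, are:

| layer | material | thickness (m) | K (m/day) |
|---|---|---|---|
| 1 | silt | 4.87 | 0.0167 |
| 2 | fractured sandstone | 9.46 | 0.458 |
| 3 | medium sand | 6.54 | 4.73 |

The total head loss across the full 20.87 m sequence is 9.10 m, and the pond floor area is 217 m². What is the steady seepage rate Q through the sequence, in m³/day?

Flow is perpendicular to layering, so the layers act in series and the equivalent K is the thickness-weighted harmonic mean.
Total thickness L = 4.87 + 9.46 + 6.54 = 20.87 m.
Σ(b_i/K_i) = 4.87/0.0167 + 9.46/0.458 + 6.54/4.73 = 313.7 d.
K_eq = L / Σ(b_i/K_i) = 20.87 / 313.7 = 0.06654 m/day.
Q = K_eq · A · (Δh/L) = 0.06654 × 217 × (9.10/20.87) = 6.296 m³/day.

6.30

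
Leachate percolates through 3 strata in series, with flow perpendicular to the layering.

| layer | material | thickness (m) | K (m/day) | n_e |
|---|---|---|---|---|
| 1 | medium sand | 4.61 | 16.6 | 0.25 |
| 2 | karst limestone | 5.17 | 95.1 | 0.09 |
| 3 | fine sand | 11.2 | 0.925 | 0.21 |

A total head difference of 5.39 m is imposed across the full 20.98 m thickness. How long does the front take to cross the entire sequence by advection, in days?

9.16

With flow normal to the layers, continuity requires the same specific discharge q through every layer.
Σ(b_i/K_i) = 4.61/16.6 + 5.17/95.1 + 11.2/0.925 = 12.44 d.
q = Δh / Σ(b_i/K_i) = 5.39 / 12.44 = 0.4333 m/day.
In each layer the seepage velocity is v_i = q/n_i, so the layer transit time is t_i = b_i·n_i / q:
  layer 1 (medium sand): t_1 = 4.61 × 0.25 / 0.4333 = 2.660 d
  layer 2 (karst limestone): t_2 = 5.17 × 0.09 / 0.4333 = 1.074 d
  layer 3 (fine sand): t_3 = 11.2 × 0.21 / 0.4333 = 5.428 d
Total t = Σ t_i = 9.162 days.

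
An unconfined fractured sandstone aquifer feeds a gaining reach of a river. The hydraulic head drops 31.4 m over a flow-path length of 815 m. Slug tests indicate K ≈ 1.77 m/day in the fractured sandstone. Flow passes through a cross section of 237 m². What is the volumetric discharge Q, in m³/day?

16.2

Hydraulic gradient i = Δh / L = 31.4 / 815 = 0.03853.
Darcy's law: Q = K · A · i = 1.770 × 237.0 × 0.03853 = 16.16 m³/day.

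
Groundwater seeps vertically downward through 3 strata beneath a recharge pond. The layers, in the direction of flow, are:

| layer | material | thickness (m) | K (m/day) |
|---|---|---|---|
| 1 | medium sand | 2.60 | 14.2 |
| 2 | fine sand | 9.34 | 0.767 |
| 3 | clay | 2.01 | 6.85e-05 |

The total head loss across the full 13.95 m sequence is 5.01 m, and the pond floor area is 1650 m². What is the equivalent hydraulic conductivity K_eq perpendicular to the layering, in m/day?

Flow is perpendicular to layering, so the layers act in series and the equivalent K is the thickness-weighted harmonic mean.
Total thickness L = 2.60 + 9.34 + 2.01 = 13.95 m.
Σ(b_i/K_i) = 2.60/14.2 + 9.34/0.767 + 2.01/6.85e-05 = 29355 d.
K_eq = L / Σ(b_i/K_i) = 13.95 / 29355 = 0.0004752 m/day.

0.000475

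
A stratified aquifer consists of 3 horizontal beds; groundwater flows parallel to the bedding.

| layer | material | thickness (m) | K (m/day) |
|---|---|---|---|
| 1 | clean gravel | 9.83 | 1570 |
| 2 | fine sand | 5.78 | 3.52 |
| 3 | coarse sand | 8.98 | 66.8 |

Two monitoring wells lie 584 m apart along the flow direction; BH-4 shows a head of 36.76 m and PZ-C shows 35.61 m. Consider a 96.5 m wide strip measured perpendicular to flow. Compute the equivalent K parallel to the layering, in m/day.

653

Flow is parallel to layering, so each bed carries its own Darcy discharge and the transmissivities add.
Σ(K_i·b_i) = 1570×9.83 + 3.52×5.78 + 66.8×8.98 = 16053 m²/day.
Total thickness b = 24.59 m, so K_eq = Σ(K_i·b_i)/b = 652.8 m/day.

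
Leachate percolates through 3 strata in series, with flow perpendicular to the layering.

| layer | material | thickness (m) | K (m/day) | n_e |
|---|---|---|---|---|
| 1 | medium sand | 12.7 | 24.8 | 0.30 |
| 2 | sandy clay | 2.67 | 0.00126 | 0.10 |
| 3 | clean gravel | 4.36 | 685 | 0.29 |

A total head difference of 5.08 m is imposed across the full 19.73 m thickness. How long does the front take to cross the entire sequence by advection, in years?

With flow normal to the layers, continuity requires the same specific discharge q through every layer.
Σ(b_i/K_i) = 12.7/24.8 + 2.67/0.00126 + 4.36/685 = 2120 d.
q = Δh / Σ(b_i/K_i) = 5.08 / 2120 = 0.002397 m/day.
In each layer the seepage velocity is v_i = q/n_i, so the layer transit time is t_i = b_i·n_i / q:
  layer 1 (medium sand): t_1 = 12.7 × 0.30 / 0.002397 = 1590 d
  layer 2 (sandy clay): t_2 = 2.67 × 0.10 / 0.002397 = 111.4 d
  layer 3 (clean gravel): t_3 = 4.36 × 0.29 / 0.002397 = 527.6 d
Total t = Σ t_i = 2229 days = 6.102 years.

6.10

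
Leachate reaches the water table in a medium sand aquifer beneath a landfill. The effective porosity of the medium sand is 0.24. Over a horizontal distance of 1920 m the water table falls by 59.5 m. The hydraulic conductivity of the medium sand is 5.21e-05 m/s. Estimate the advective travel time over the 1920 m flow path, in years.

Convert K: 5.21e-05 m/s × 86400 = 4.501 m/day.
Hydraulic gradient i = Δh / L = 59.5 / 1920 = 0.03099.
Darcy flux q = K · i = 4.501 × 0.03099 = 0.1395 m/day.
Seepage velocity v = q / n_e = 0.1395 / 0.24 = 0.5812 m/day.
Travel time t = L / v = 1920 / 0.5812 = 3303 days = 9.044 years.

9.04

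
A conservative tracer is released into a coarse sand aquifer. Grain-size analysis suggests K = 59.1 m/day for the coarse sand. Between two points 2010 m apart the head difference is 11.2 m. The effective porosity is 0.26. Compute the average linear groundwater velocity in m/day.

1.27

Hydraulic gradient i = Δh / L = 11.2 / 2010 = 0.005572.
Darcy flux q = K · i = 59.10 × 0.005572 = 0.3293 m/day.
Seepage velocity v = q / n_e = 0.3293 / 0.26 = 1.267 m/day.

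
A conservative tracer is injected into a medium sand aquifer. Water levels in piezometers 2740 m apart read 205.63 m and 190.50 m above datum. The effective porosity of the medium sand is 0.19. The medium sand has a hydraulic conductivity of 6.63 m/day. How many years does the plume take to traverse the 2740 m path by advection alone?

38.9

Hydraulic gradient i = (205.63 − 190.50) / 2740 = 15.13 / 2740 = 0.005522.
Darcy flux q = K · i = 6.630 × 0.005522 = 0.03661 m/day.
Seepage velocity v = q / n_e = 0.03661 / 0.19 = 0.1927 m/day.
Travel time t = L / v = 2740 / 0.1927 = 14220 days = 38.93 years.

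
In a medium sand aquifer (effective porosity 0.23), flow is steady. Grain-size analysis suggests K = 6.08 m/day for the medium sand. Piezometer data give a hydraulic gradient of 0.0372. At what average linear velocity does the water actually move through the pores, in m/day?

Hydraulic gradient i = 0.0372.
Darcy flux q = K · i = 6.080 × 0.03720 = 0.2262 m/day.
Seepage velocity v = q / n_e = 0.2262 / 0.23 = 0.9834 m/day.

0.983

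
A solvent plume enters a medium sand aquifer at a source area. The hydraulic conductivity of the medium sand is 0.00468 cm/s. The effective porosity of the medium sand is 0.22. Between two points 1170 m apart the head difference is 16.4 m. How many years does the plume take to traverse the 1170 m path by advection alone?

12.4

Convert K: 0.00468 cm/s × 864 = 4.044 m/day.
Hydraulic gradient i = Δh / L = 16.4 / 1170 = 0.01402.
Darcy flux q = K · i = 4.044 × 0.01402 = 0.05668 m/day.
Seepage velocity v = q / n_e = 0.05668 / 0.22 = 0.2576 m/day.
Travel time t = L / v = 1170 / 0.2576 = 4541 days = 12.43 years.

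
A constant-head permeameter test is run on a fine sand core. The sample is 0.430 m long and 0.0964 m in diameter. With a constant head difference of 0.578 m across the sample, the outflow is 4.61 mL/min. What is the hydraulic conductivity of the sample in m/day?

Cross-sectional area A = π·(d/2)² = π × (0.0964/2)² = 0.007299 m².
Convert discharge: 4.61 mL/min = 7.683e-08 m³/s.
Darcy's law rearranged: K = Q·L / (A·Δh) = 7.683e-08 × 0.430 / (0.007299 × 0.578) = 7.832e-06 m/s = 0.6766 m/day.

0.677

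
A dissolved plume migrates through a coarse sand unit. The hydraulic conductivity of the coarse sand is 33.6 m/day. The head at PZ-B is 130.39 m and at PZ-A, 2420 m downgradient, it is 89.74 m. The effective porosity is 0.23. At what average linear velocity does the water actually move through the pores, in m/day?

Hydraulic gradient i = (130.39 − 89.74) / 2420 = 40.65 / 2420 = 0.01680.
Darcy flux q = K · i = 33.60 × 0.01680 = 0.5644 m/day.
Seepage velocity v = q / n_e = 0.5644 / 0.23 = 2.454 m/day.

2.45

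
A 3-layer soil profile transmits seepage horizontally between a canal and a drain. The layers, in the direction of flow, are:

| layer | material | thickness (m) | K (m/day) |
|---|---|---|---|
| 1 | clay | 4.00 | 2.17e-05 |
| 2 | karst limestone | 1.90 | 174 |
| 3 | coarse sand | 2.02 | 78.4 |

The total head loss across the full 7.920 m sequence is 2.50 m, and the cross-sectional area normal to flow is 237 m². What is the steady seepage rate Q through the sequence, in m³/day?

0.00321

Flow is perpendicular to layering, so the layers act in series and the equivalent K is the thickness-weighted harmonic mean.
Total thickness L = 4.00 + 1.90 + 2.02 = 7.920 m.
Σ(b_i/K_i) = 4.00/2.17e-05 + 1.90/174 + 2.02/78.4 = 1.843e+05 d.
K_eq = L / Σ(b_i/K_i) = 7.920 / 1.843e+05 = 4.297e-05 m/day.
Q = K_eq · A · (Δh/L) = 4.297e-05 × 237 × (2.50/7.920) = 0.003214 m³/day.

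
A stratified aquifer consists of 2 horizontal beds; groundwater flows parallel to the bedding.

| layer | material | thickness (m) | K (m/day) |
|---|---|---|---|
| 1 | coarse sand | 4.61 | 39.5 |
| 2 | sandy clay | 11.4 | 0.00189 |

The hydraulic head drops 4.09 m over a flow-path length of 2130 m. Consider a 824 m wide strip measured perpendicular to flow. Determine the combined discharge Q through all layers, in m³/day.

288

Flow is parallel to layering, so each bed carries its own Darcy discharge and the transmissivities add.
Σ(K_i·b_i) = 39.5×4.61 + 0.00189×11.4 = 182.1 m²/day.
Hydraulic gradient i = Δh / L = 4.09 / 2130 = 0.001920.
Q = Σ(K_i·b_i) · W · i = 182.1 × 824 × 0.001920 = 288.2 m³/day.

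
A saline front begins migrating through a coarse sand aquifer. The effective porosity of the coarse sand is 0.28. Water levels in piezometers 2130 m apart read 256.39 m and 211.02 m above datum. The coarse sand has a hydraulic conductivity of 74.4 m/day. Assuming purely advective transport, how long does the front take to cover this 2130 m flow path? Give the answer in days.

376

Hydraulic gradient i = (256.39 − 211.02) / 2130 = 45.37 / 2130 = 0.02130.
Darcy flux q = K · i = 74.40 × 0.02130 = 1.585 m/day.
Seepage velocity v = q / n_e = 1.585 / 0.28 = 5.660 m/day.
Travel time t = L / v = 2130 / 5.660 = 376.3 days.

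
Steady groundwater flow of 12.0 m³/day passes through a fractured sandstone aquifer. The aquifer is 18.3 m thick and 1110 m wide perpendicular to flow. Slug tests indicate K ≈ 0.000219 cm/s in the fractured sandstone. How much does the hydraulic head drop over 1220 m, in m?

Convert K: 0.000219 cm/s × 864 = 0.1892 m/day.
Cross-sectional area A = 1110 × 18.3 = 20313 m².
From Q = K·A·i, i = Q / (K·A) = 12.0 / (0.1892 × 20313) = 0.003122.
Head loss Δh = i · L = 0.003122 × 1220 = 3.809 m.

3.81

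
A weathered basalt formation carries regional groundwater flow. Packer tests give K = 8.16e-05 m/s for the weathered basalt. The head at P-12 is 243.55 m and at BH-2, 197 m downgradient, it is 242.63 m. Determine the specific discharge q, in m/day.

Convert K: 8.16e-05 m/s × 86400 = 7.050 m/day.
Hydraulic gradient i = (243.55 − 242.63) / 197 = 0.92 / 197 = 0.004670.
Specific discharge q = K · i = 7.050 × 0.004670 = 0.03292 m/day.

0.0329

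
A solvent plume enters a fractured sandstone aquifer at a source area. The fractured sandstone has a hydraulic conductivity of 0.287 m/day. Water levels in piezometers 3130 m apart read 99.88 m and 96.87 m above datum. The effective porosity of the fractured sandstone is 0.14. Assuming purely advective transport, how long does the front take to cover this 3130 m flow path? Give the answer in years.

Hydraulic gradient i = (99.88 − 96.87) / 3130 = 3.01 / 3130 = 0.0009617.
Darcy flux q = K · i = 0.2870 × 0.0009617 = 0.0002760 m/day.
Seepage velocity v = q / n_e = 0.0002760 / 0.14 = 0.001971 m/day.
Travel time t = L / v = 3130 / 0.001971 = 1.588e+06 days = 4347 years.

4350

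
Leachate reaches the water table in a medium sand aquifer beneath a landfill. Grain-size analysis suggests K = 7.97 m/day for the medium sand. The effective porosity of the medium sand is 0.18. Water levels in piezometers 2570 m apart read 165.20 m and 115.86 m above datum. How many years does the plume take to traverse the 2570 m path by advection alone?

Hydraulic gradient i = (165.20 − 115.86) / 2570 = 49.34 / 2570 = 0.01920.
Darcy flux q = K · i = 7.970 × 0.01920 = 0.1530 m/day.
Seepage velocity v = q / n_e = 0.1530 / 0.18 = 0.8501 m/day.
Travel time t = L / v = 2570 / 0.8501 = 3023 days = 8.277 years.

8.28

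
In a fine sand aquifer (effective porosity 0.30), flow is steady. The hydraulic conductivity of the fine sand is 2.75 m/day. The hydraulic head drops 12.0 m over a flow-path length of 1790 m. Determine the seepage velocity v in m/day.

0.0615

Hydraulic gradient i = Δh / L = 12.0 / 1790 = 0.006704.
Darcy flux q = K · i = 2.750 × 0.006704 = 0.01844 m/day.
Seepage velocity v = q / n_e = 0.01844 / 0.30 = 0.06145 m/day.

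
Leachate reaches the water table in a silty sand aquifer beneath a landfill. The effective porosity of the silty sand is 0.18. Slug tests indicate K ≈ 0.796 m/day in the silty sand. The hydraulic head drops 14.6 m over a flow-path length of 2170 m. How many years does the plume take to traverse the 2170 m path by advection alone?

Hydraulic gradient i = Δh / L = 14.6 / 2170 = 0.006728.
Darcy flux q = K · i = 0.7960 × 0.006728 = 0.005356 m/day.
Seepage velocity v = q / n_e = 0.005356 / 0.18 = 0.02975 m/day.
Travel time t = L / v = 2170 / 0.02975 = 72933 days = 199.7 years.

200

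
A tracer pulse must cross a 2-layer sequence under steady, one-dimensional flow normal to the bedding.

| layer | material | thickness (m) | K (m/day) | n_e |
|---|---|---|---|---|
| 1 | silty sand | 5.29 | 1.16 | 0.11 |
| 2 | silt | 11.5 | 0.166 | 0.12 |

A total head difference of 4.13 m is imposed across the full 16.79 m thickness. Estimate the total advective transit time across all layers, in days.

35.1

With flow normal to the layers, continuity requires the same specific discharge q through every layer.
Σ(b_i/K_i) = 5.29/1.16 + 11.5/0.166 = 73.84 d.
q = Δh / Σ(b_i/K_i) = 4.13 / 73.84 = 0.05593 m/day.
In each layer the seepage velocity is v_i = q/n_i, so the layer transit time is t_i = b_i·n_i / q:
  layer 1 (silty sand): t_1 = 5.29 × 0.11 / 0.05593 = 10.40 d
  layer 2 (silt): t_2 = 11.5 × 0.12 / 0.05593 = 24.67 d
Total t = Σ t_i = 35.08 days.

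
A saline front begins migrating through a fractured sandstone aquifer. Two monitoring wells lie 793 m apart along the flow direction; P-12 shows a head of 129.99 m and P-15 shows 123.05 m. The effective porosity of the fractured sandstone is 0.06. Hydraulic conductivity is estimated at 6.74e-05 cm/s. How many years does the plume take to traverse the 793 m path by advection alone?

Convert K: 6.74e-05 cm/s × 864 = 0.05823 m/day.
Hydraulic gradient i = (129.99 − 123.05) / 793 = 6.94 / 793 = 0.008752.
Darcy flux q = K · i = 0.05823 × 0.008752 = 0.0005096 m/day.
Seepage velocity v = q / n_e = 0.0005096 / 0.06 = 0.008494 m/day.
Travel time t = L / v = 793 / 0.008494 = 93361 days = 255.6 years.

256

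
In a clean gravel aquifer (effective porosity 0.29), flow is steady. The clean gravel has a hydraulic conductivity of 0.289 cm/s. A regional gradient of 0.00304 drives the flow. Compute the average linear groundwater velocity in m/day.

Convert K: 0.289 cm/s × 864 = 249.7 m/day.
Hydraulic gradient i = 0.00304.
Darcy flux q = K · i = 249.7 × 0.003040 = 0.7591 m/day.
Seepage velocity v = q / n_e = 0.7591 / 0.29 = 2.618 m/day.

2.62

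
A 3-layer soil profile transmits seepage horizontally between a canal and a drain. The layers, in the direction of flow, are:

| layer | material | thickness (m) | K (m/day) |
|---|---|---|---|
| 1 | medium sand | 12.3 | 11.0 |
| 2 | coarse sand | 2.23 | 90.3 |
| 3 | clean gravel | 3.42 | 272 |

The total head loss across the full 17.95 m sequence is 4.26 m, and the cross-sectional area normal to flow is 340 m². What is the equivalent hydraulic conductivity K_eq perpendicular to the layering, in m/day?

15.5

Flow is perpendicular to layering, so the layers act in series and the equivalent K is the thickness-weighted harmonic mean.
Total thickness L = 12.3 + 2.23 + 3.42 = 17.95 m.
Σ(b_i/K_i) = 12.3/11.0 + 2.23/90.3 + 3.42/272 = 1.155 d.
K_eq = L / Σ(b_i/K_i) = 17.95 / 1.155 = 15.54 m/day.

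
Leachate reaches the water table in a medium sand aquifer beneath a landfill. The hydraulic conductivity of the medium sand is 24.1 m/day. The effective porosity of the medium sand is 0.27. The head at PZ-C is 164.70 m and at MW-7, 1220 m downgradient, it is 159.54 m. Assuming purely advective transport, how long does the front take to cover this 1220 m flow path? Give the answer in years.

8.85

Hydraulic gradient i = (164.70 − 159.54) / 1220 = 5.16 / 1220 = 0.004230.
Darcy flux q = K · i = 24.10 × 0.004230 = 0.1019 m/day.
Seepage velocity v = q / n_e = 0.1019 / 0.27 = 0.3775 m/day.
Travel time t = L / v = 1220 / 0.3775 = 3232 days = 8.848 years.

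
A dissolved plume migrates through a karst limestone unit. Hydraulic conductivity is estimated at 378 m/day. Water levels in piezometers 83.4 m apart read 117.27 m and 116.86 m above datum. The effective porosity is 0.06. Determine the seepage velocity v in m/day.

31.0

Hydraulic gradient i = (117.27 − 116.86) / 83.4 = 0.41 / 83.4 = 0.004916.
Darcy flux q = K · i = 378.0 × 0.004916 = 1.858 m/day.
Seepage velocity v = q / n_e = 1.858 / 0.06 = 30.97 m/day.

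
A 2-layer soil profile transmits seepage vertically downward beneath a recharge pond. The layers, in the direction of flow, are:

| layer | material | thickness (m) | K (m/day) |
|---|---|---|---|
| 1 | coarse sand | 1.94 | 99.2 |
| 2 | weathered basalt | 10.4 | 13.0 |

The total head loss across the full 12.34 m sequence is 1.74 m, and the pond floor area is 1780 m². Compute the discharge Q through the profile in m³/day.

3780

Flow is perpendicular to layering, so the layers act in series and the equivalent K is the thickness-weighted harmonic mean.
Total thickness L = 1.94 + 10.4 = 12.34 m.
Σ(b_i/K_i) = 1.94/99.2 + 10.4/13.0 = 0.8196 d.
K_eq = L / Σ(b_i/K_i) = 12.34 / 0.8196 = 15.06 m/day.
Q = K_eq · A · (Δh/L) = 15.06 × 1780 × (1.74/12.34) = 3779 m³/day.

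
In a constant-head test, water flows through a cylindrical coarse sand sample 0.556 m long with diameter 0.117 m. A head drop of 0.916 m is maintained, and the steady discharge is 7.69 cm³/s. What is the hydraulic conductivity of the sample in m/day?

37.5

Cross-sectional area A = π·(d/2)² = π × (0.117/2)² = 0.01075 m².
Convert discharge: 7.69 cm³/s = 7.690e-06 m³/s.
Darcy's law rearranged: K = Q·L / (A·Δh) = 7.690e-06 × 0.556 / (0.01075 × 0.916) = 0.0004342 m/s = 37.51 m/day.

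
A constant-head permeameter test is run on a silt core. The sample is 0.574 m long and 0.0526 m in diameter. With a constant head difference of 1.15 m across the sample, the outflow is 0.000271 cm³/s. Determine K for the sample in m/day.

Cross-sectional area A = π·(d/2)² = π × (0.0526/2)² = 0.002173 m².
Convert discharge: 0.000271 cm³/s = 2.710e-10 m³/s.
Darcy's law rearranged: K = Q·L / (A·Δh) = 2.710e-10 × 0.574 / (0.002173 × 1.15) = 6.225e-08 m/s = 0.005378 m/day.

0.00538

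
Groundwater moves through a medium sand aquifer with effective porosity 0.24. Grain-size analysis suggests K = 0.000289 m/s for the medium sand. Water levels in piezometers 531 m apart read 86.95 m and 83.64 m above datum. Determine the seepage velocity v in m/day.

Convert K: 0.000289 m/s × 86400 = 24.97 m/day.
Hydraulic gradient i = (86.95 − 83.64) / 531 = 3.31 / 531 = 0.006234.
Darcy flux q = K · i = 24.97 × 0.006234 = 0.1556 m/day.
Seepage velocity v = q / n_e = 0.1556 / 0.24 = 0.6485 m/day.

0.649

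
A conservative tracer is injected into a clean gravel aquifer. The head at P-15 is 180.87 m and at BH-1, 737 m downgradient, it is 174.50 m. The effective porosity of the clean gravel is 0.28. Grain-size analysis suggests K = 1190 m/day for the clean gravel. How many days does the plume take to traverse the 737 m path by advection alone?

Hydraulic gradient i = (180.87 − 174.50) / 737 = 6.37 / 737 = 0.008643.
Darcy flux q = K · i = 1190 × 0.008643 = 10.29 m/day.
Seepage velocity v = q / n_e = 10.29 / 0.28 = 36.73 m/day.
Travel time t = L / v = 737 / 36.73 = 20.06 days.

20.1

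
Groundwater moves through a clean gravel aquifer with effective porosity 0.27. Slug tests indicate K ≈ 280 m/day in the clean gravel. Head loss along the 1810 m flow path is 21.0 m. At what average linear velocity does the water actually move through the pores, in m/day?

Hydraulic gradient i = Δh / L = 21.0 / 1810 = 0.01160.
Darcy flux q = K · i = 280.0 × 0.01160 = 3.249 m/day.
Seepage velocity v = q / n_e = 3.249 / 0.27 = 12.03 m/day.

12.0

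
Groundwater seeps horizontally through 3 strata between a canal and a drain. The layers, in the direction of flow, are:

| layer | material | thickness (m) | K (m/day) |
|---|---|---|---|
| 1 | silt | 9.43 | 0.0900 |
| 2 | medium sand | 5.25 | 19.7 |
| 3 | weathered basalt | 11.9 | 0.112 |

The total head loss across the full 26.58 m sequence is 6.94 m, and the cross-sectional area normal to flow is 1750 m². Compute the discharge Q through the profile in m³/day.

57.5

Flow is perpendicular to layering, so the layers act in series and the equivalent K is the thickness-weighted harmonic mean.
Total thickness L = 9.43 + 5.25 + 11.9 = 26.58 m.
Σ(b_i/K_i) = 9.43/0.0900 + 5.25/19.7 + 11.9/0.112 = 211.3 d.
K_eq = L / Σ(b_i/K_i) = 26.58 / 211.3 = 0.1258 m/day.
Q = K_eq · A · (Δh/L) = 0.1258 × 1750 × (6.94/26.58) = 57.48 m³/day.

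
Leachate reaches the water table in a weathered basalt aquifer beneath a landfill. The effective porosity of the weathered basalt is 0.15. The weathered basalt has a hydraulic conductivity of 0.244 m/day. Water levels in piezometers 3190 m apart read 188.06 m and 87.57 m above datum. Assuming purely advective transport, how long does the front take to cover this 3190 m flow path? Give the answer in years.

170

Hydraulic gradient i = (188.06 − 87.57) / 3190 = 100.49 / 3190 = 0.03150.
Darcy flux q = K · i = 0.2440 × 0.03150 = 0.007686 m/day.
Seepage velocity v = q / n_e = 0.007686 / 0.15 = 0.05124 m/day.
Travel time t = L / v = 3190 / 0.05124 = 62253 days = 170.4 years.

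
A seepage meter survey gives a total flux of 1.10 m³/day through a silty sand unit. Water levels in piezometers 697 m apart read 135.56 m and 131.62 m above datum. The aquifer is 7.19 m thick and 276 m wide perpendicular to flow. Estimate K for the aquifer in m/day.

0.0981

Cross-sectional area A = 276 × 7.19 = 1984 m².
Hydraulic gradient i = (135.56 − 131.62) / 697 = 3.94 / 697 = 0.005653.
From Q = K·A·i, K = Q / (A·i) = 1.10 / (1984 × 0.005653) = 0.09806 m/day.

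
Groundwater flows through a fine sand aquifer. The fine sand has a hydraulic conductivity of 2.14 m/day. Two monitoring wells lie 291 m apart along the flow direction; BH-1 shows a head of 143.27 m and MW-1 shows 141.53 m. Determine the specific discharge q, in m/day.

Hydraulic gradient i = (143.27 − 141.53) / 291 = 1.74 / 291 = 0.005979.
Specific discharge q = K · i = 2.140 × 0.005979 = 0.01280 m/day.

0.0128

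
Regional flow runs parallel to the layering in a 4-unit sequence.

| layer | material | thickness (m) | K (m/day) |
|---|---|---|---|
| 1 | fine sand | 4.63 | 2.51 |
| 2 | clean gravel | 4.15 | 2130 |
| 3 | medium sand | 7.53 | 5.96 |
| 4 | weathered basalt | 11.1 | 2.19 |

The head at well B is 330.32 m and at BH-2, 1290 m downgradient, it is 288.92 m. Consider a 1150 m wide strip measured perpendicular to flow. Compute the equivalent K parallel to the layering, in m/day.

Flow is parallel to layering, so each bed carries its own Darcy discharge and the transmissivities add.
Σ(K_i·b_i) = 2.51×4.63 + 2130×4.15 + 5.96×7.53 + 2.19×11.1 = 8920 m²/day.
Total thickness b = 27.41 m, so K_eq = Σ(K_i·b_i)/b = 325.4 m/day.

325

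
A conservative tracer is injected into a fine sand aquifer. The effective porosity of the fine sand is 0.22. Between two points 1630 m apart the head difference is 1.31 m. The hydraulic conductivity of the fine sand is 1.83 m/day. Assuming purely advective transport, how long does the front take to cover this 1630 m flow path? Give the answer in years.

668

Hydraulic gradient i = Δh / L = 1.31 / 1630 = 0.0008037.
Darcy flux q = K · i = 1.830 × 0.0008037 = 0.001471 m/day.
Seepage velocity v = q / n_e = 0.001471 / 0.22 = 0.006685 m/day.
Travel time t = L / v = 1630 / 0.006685 = 2.438e+05 days = 667.6 years.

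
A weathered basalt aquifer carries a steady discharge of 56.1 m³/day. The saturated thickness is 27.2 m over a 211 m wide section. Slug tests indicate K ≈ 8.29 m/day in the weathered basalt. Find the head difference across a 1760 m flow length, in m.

Cross-sectional area A = 211 × 27.2 = 5739 m².
From Q = K·A·i, i = Q / (K·A) = 56.1 / (8.290 × 5739) = 0.001179.
Head loss Δh = i · L = 0.001179 × 1760 = 2.075 m.

2.08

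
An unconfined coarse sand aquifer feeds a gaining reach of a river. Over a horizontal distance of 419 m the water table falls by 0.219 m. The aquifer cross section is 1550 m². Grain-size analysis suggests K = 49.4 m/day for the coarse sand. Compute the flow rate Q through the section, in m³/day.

Hydraulic gradient i = Δh / L = 0.219 / 419 = 0.0005227.
Darcy's law: Q = K · A · i = 49.40 × 1550 × 0.0005227 = 40.02 m³/day.

40.0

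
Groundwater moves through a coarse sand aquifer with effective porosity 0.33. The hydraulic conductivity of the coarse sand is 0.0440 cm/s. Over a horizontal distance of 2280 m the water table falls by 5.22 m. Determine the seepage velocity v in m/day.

0.264

Convert K: 0.0440 cm/s × 864 = 38.02 m/day.
Hydraulic gradient i = Δh / L = 5.22 / 2280 = 0.002289.
Darcy flux q = K · i = 38.02 × 0.002289 = 0.08704 m/day.
Seepage velocity v = q / n_e = 0.08704 / 0.33 = 0.2637 m/day.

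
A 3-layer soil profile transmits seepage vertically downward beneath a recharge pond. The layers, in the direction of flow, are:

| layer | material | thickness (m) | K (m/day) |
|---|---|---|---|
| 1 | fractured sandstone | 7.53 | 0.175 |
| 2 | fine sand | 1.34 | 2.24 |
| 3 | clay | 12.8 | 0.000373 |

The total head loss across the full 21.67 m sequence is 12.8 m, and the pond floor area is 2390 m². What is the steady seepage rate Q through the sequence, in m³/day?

Flow is perpendicular to layering, so the layers act in series and the equivalent K is the thickness-weighted harmonic mean.
Total thickness L = 7.53 + 1.34 + 12.8 = 21.67 m.
Σ(b_i/K_i) = 7.53/0.175 + 1.34/2.24 + 12.8/0.000373 = 34360 d.
K_eq = L / Σ(b_i/K_i) = 21.67 / 34360 = 0.0006307 m/day.
Q = K_eq · A · (Δh/L) = 0.0006307 × 2390 × (12.8/21.67) = 0.8903 m³/day.

0.890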